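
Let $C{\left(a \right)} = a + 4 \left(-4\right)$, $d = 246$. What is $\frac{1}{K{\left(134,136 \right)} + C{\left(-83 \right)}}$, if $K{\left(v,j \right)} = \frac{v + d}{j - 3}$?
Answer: $- \frac{7}{673} \approx -0.010401$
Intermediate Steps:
$K{\left(v,j \right)} = \frac{246 + v}{-3 + j}$ ($K{\left(v,j \right)} = \frac{v + 246}{j - 3} = \frac{246 + v}{-3 + j}$)
$C{\left(a \right)} = -16 + a$ ($C{\left(a \right)} = a - 16 = -16 + a$)
$\frac{1}{K{\left(134,136 \right)} + C{\left(-83 \right)}} = \frac{1}{\frac{246 + 134}{-3 + 136} - 99} = \frac{1}{\frac{1}{133} \cdot 380 - 99} = \frac{1}{\frac{20}{7} - 99} = \frac{1}{- \frac{673}{7}} = - \frac{7}{673}$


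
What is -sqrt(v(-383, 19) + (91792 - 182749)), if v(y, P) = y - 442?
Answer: -3*I*sqrt(10198) ≈ -302.96*I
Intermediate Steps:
v(y, P) = -442 + y
-sqrt(v(-383, 19) + (91792 - 182749)) = -sqrt((-442 - 383) + (91792 - 182749)) = -sqrt(-825 - 90957) = -sqrt(-91782) = -3*I*sqrt(10198)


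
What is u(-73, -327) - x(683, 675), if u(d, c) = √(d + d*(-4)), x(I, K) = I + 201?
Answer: -884 + √219 ≈ -869.20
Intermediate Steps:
x(I, K) = 201 + I
u(d, c) = √3*√(-d) (u(d, c) = √(d - 4*d) = √(-3*d) = √3*√(-d))
u(-73, -327) - x(683, 675) = √3*√(-1*(-73)) - (201 + 683) = √3*√73 - 1*884 = √219 - 884 = -884 + √219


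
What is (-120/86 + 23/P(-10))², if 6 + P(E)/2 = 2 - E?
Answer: 72361/266256 ≈ 0.27177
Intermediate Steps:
P(E) = -8 - 2*E (P(E) = -12 + 2*(2 - E) = -12 + (4 - 2*E) = -8 - 2*E)
(-120/86 + 23/P(-10))² = (-120/86 + 23/(-8 - 2*(-10)))² = (-120*1/86 + 23/(-8 + 20))² = (-60/43 + 23/12)² = (269/516)² = 72361/266256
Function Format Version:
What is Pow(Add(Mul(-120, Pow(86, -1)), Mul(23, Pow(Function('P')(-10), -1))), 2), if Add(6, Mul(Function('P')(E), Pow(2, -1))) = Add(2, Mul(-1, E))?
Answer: Rational(72361, 266256) ≈ 0.27177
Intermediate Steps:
Function('P')(E) = Add(-8, Mul(-2, E)) (Function('P')(E) = Add(-12, Mul(2, Add(2, Mul(-1, E)))) = Add(-12, Add(4, Mul(-2, E))) = Add(-8, Mul(-2, E)))
Pow(Add(Mul(-120, Pow(86, -1)), Mul(23, Pow(Function('P')(-10), -1))), 2) = Pow(Add(Mul(-120, Pow(86, -1)), Mul(23, Pow(Add(-8, Mul(-2, -10)), -1))), 2) = Pow(Add(Mul(-120, Rational(1, 86)), Mul(23, Pow(Add(-8, 20), -1))), 2) = Pow(Add(Rational(-60, 43), Mul(23, Pow(12, -1))), 2) = Pow(Add(Rational(-60, 43), Mul(23, Rational(1, 12))), 2) = Pow(Add(Rational(-60, 43), Rational(23, 12)), 2) = Pow(Rational(269, 516), 2) = Rational(72361, 266256)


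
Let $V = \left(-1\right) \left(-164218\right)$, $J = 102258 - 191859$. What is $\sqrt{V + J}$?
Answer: $\sqrt{74617} \approx 273.16$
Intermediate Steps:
$J = -89601$ ($J = 102258 - 191859 = -89601$)
$V = 164218$
$\sqrt{V + J} = \sqrt{164218 - 89601} = \sqrt{74617}$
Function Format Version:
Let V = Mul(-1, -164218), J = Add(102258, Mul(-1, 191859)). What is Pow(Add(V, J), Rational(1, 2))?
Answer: Pow(74617, Rational(1, 2)) ≈ 273.16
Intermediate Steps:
J = -89601 (J = Add(102258, -191859) = -89601)
V = 164218
Pow(Add(V, J), Rational(1, 2)) = Pow(Add(164218, -89601), Rational(1, 2)) = Pow(74617, Rational(1, 2))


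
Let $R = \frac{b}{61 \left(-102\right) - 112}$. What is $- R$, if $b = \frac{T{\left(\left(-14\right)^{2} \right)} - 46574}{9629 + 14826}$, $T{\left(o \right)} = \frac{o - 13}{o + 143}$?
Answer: $- \frac{5262801}{17503470610} \approx -0.00030067$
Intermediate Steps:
$T{\left(o \right)} = \frac{-13 + o}{143 + o}$
$b = - \frac{5262801}{2763415}$ ($b = \frac{\frac{-13 + \left(-14\right)^{2}}{143 + \left(-14\right)^{2}} - 46574}{9629 + 14826} = \frac{\frac{-13 + 196}{143 + 196} - 46574}{24455} = \left(\frac{1}{339} \cdot 183 - 46574\right) \frac{1}{24455} = \left(\frac{61}{113} - 46574\right) \frac{1}{24455} = \left(- \frac{5262801}{113}\right) \frac{1}{24455} = - \frac{5262801}{2763415} \approx -1.9045$)
$R = \frac{5262801}{17503470610}$ ($R = - \frac{5262801}{2763415 \left(61 \left(-102\right) - 112\right)} = - \frac{5262801}{2763415 \left(-6222 - 112\right)} = - \frac{5262801}{2763415 \left(-6334\right)} = \left(- \frac{5262801}{2763415}\right) \left(- \frac{1}{6334}\right) = \frac{5262801}{17503470610} \approx 0.00030067$)
$- R = \left(-1\right) \frac{5262801}{17503470610} = - \frac{5262801}{17503470610}$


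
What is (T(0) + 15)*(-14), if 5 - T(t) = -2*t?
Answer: -280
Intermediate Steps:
T(t) = 5 + 2*t (T(t) = 5 - (-2)*t = 5 + 2*t)
(T(0) + 15)*(-14) = ((5 + 2*0) + 15)*(-14) = ((5 + 0) + 15)*(-14) = (5 + 15)*(-14) = 20*(-14) = -280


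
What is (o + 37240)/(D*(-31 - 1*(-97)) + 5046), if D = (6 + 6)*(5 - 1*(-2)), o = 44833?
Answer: 82073/10590 ≈ 7.7500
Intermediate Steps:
D = 84 (D = 12*(5 + 2) = 12*7 = 84)
(o + 37240)/(D*(-31 - 1*(-97)) + 5046) = (44833 + 37240)/(84*(-31 - 1*(-97)) + 5046) = 82073/(84*(-31 + 97) + 5046) = 82073/(84*66 + 5046) = 82073/(5544 + 5046) = 82073/10590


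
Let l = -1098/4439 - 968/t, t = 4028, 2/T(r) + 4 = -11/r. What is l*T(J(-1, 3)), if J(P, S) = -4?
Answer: 17439392/22350365 ≈ 0.78027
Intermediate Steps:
T(r) = 2/(-4 - 11/r)
l = -2179924/4470073 (l = -1098/4439 - 968/4028 = -1098*1/4439 - 968*1/4028 = -1098/4439 - 242/1007 = -2179924/4470073 ≈ -0.48767)
l*T(J(-1, 3)) = -(-4359848)*(-4)/(4470073*(11 + 4*(-4))) = -(-4359848)*(-4)/(4470073*(11 - 16)) = -(-4359848)*(-4)/(4470073*(-5)) = -(-4359848)*(-4)*(-1)/(4470073*5) = -2179924/4470073*(-8/5) = 17439392/22350365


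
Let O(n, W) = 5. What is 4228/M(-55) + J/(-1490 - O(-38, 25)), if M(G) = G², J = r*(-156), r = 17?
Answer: 220664/69575 ≈ 3.1716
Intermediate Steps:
J = -2652 (J = 17*(-156) = -2652)
4228/M(-55) + J/(-1490 - O(-38, 25)) = 4228/((-55)²) - 2652/(-1490 - 1*5) = 4228/3025 - 2652/(-1490 - 5) = 4228*(1/3025) - 2652/(-1495) = 4228/3025 - 2652*(-1/1495) = 4228/3025 + 204/115 = 220664/69575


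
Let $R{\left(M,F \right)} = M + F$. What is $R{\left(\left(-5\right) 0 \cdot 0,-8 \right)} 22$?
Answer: $-176$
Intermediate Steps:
$R{\left(M,F \right)} = F + M$
$R{\left(\left(-5\right) 0 \cdot 0,-8 \right)} 22 = \left(-8 + \left(-5\right) 0 \cdot 0\right) 22 = \left(-8 + 0 \cdot 0\right) 22 = \left(-8 + 0\right) 22 = \left(-8\right) 22 = -176$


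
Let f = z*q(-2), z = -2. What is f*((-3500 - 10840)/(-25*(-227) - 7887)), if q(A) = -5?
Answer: 35850/553 ≈ 64.828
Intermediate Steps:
f = 10 (f = -2*(-5) = 10)
f*((-3500 - 10840)/(-25*(-227) - 7887)) = 10*((-3500 - 10840)/(-25*(-227) - 7887)) = 10*(-14340/(5675 - 7887)) = 10*(-14340/(-2212)) = 10*(-14340*(-1/2212)) = 10*(3585/553) = 35850/553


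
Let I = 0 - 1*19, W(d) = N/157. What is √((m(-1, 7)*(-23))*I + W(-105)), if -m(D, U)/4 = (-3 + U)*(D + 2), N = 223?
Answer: I*√172310797/157 ≈ 83.61*I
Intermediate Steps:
W(d) = 223/157
I = -19 (I = 0 - 19 = -19)
m(D, U) = -4*(-3 + U)*(2 + D) (m(D, U) = -4*(-3 + U)*(D + 2) = -4*(-3 + U)*(2 + D))
√((m(-1, 7)*(-23))*I + W(-105)) = √(((24 - 8*7 + 12*(-1) - 4*(-1)*7)*(-23))*(-19) + 223/157) = √(((24 - 56 - 12 + 28)*(-23))*(-19) + 223/157) = √(-16*(-23)*(-19) + 223/157) = √(368*(-19) + 223/157) = √(-6992 + 223/157) = √(-1097521/157) = I*√172310797/157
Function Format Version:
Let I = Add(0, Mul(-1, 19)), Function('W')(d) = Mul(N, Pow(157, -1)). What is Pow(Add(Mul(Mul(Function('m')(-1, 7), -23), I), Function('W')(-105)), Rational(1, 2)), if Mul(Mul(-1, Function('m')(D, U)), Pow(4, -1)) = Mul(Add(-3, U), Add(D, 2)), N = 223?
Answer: Mul(Rational(1, 157), I, Pow(172310797, Rational(1, 2))) ≈ Mul(83.610, I)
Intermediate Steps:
Function('W')(d) = Rational(223, 157) (Function('W')(d) = Mul(223, Pow(157, -1)) = Mul(223, Rational(1, 157)) = Rational(223, 157))
I = -19 (I = Add(0, -19) = -19)
Function('m')(D, U) = Mul(-4, Add(-3, U), Add(2, D)) (Function('m')(D, U) = Mul(-4, Mul(Add(-3, U), Add(D, 2))) = Mul(-4, Mul(Add(-3, U), Add(2, D))) = Mul(-4, Add(-3, U), Add(2, D)))
Pow(Add(Mul(Mul(Function('m')(-1, 7), -23), I), Function('W')(-105)), Rational(1, 2)) = Pow(Add(Mul(Mul(Add(24, Mul(-8, 7), Mul(12, -1), Mul(-4, -1, 7)), -23), -19), Rational(223, 157)), Rational(1, 2)) = Pow(Add(Mul(Mul(Add(24, -56, -12, 28), -23), -19), Rational(223, 157)), Rational(1, 2)) = Pow(Add(Mul(Mul(-16, -23), -19), Rational(223, 157)), Rational(1, 2)) = Pow(Add(Mul(368, -19), Rational(223, 157)), Rational(1, 2)) = Pow(Add(-6992, Rational(223, 157)), Rational(1, 2)) = Pow(Rational(-1097521, 157), Rational(1, 2)) = Mul(Rational(1, 157), I, Pow(172310797, Rational(1, 2)))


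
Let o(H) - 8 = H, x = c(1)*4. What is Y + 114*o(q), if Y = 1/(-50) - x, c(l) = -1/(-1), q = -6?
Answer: 11199/50 ≈ 223.98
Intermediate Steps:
c(l) = 1 (c(l) = -1*(-1) = 1)
x = 4 (x = 1*4 = 4)
o(H) = 8 + H
Y = -201/50 (Y = 1/(-50) - 1*4 = -1/50 - 4 = -201/50 ≈ -4.0200)
Y + 114*o(q) = -201/50 + 114*(8 - 6) = -201/50 + 114*2 = -201/50 + 228 = 11199/50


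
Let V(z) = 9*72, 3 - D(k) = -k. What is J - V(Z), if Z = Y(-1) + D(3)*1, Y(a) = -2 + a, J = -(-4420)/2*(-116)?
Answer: -257008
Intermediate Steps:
J = -256360 (J = -(-4420)/2*(-116) = -85*(-26)*(-116) = 2210*(-116) = -256360)
D(k) = 3 + k (D(k) = 3 - (-1)*k = 3 + k)
Z = 3 (Z = (-2 - 1) + (3 + 3)*1 = -3 + 6*1 = -3 + 6 = 3)
V(z) = 648
J - V(Z) = -256360 - 1*648 = -256360 - 648 = -257008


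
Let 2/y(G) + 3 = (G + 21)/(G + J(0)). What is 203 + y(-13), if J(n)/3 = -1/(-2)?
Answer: 17209/85 ≈ 202.46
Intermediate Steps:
J(n) = 3/2 (J(n) = 3*(-1/(-2)) = 3*(-1*(-½)) = 3*(½) = 3/2)
y(G) = 2/(-3 + (21 + G)/(3/2 + G)) (y(G) = 2/(-3 + (G + 21)/(G + 3/2)) = 2/(-3 + (21 + G)/(3/2 + G)))
203 + y(-13) = 203 + 2*(-3 - 2*(-13))/(-33 + 4*(-13)) = 203 + 2*(-3 + 26)/(-33 - 52) = 203 + 2*23/(-85) = 203 + 2*(-1/85)*23 = 203 - 46/85 = 17209/85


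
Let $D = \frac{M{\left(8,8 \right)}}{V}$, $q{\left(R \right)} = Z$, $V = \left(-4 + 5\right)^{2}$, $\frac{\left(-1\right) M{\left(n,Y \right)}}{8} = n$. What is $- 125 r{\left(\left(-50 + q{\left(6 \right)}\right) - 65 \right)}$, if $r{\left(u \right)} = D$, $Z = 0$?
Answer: $8000$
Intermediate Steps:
$M{\left(n,Y \right)} = - 8 n$
$V = 1$ ($V = 1^{2} = 1$)
$q{\left(R \right)} = 0$
$D = -64$ ($D = \frac{\left(-8\right) 8}{1} = \left(-64\right) 1 = -64$)
$r{\left(u \right)} = -64$
$- 125 r{\left(\left(-50 + q{\left(6 \right)}\right) - 65 \right)} = \left(-125\right) \left(-64\right) = 8000$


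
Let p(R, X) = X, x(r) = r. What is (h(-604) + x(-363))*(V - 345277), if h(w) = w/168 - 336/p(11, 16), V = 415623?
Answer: -572581267/21 ≈ -2.7266e+7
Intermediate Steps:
h(w) = -21 + w/168 (h(w) = w/168 - 336/16 = w*(1/168) - 336*1/16 = w/168 - 21 = -21 + w/168)
(h(-604) + x(-363))*(V - 345277) = ((-21 + (1/168)*(-604)) - 363)*(415623 - 345277) = ((-21 - 151/42) - 363)*70346 = (-1033/42 - 363)*70346 = -16279/42*70346 = -572581267/21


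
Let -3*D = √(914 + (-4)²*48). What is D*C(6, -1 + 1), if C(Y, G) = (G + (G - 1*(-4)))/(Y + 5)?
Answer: -116*√2/33 ≈ -4.9712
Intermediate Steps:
C(Y, G) = (4 + 2*G)/(5 + Y) (C(Y, G) = (G + (G + 4))/(5 + Y) = (G + (4 + G))/(5 + Y) = (4 + 2*G)/(5 + Y))
D = -29*√2/3 (D = -√(914 + (-4)²*48)/3 = -√(914 + 16*48)/3 = -√(914 + 768)/3 = -29*√2/3 ≈ -13.671)
D*C(6, -1 + 1) = (-29*√2/3)*(2*(2 + (-1 + 1))/(5 + 6)) = (-29*√2/3)*(2*(2 + 0)/11) = (-29*√2/3)*(2*(1/11)*2) = -29*√2/3*(4/11) = -116*√2/33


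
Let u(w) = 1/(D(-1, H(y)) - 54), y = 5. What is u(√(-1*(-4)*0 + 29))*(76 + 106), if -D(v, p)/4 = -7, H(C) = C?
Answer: -7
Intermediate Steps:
D(v, p) = 28 (D(v, p) = -4*(-7) = 28)
u(w) = -1/26 (u(w) = 1/(28 - 54) = 1/(-26) = -1/26)
u(√(-1*(-4)*0 + 29))*(76 + 106) = -(76 + 106)/26 = -1/26*182 = -7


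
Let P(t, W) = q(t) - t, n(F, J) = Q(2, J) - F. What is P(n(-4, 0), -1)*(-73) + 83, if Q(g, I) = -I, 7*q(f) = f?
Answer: 2333/7 ≈ 333.29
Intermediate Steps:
q(f) = f/7
n(F, J) = -F - J (n(F, J) = -J - F = -F - J)
P(t, W) = -6*t/7 (P(t, W) = t/7 - t = -6*t/7)
P(n(-4, 0), -1)*(-73) + 83 = -6*(-1*(-4) - 1*0)/7*(-73) + 83 = -6*(4 + 0)/7*(-73) + 83 = -6/7*4*(-73) + 83 = -24/7*(-73) + 83 = 1752/7 + 83 = 2333/7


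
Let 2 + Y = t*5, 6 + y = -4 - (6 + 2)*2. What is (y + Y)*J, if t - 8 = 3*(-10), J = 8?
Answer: -1104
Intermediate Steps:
y = -26 (y = -6 + (-4 - (6 + 2)*2) = -6 + (-4 - 8*2) = -6 + (-4 - 1*16) = -6 + (-4 - 16) = -6 - 20 = -26)
t = -22 (t = 8 + 3*(-10) = 8 - 30 = -22)
Y = -112 (Y = -2 - 22*5 = -2 - 110 = -112)
(y + Y)*J = (-26 - 112)*8 = -138*8 = -1104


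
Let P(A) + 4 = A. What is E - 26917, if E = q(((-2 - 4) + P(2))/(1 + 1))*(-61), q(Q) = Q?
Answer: -26673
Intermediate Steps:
P(A) = -4 + A
E = 244 (E = (((-2 - 4) + (-4 + 2))/(1 + 1))*(-61) = ((-6 - 2)/2)*(-61) = -8*½*(-61) = -4*(-61) = 244)
E - 26917 = 244 - 26917 = -26673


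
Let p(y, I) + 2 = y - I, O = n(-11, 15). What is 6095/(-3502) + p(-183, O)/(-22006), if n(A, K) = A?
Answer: -66758611/38532506 ≈ -1.7325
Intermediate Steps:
O = -11
p(y, I) = -2 + y - I (p(y, I) = -2 + (y - I) = -2 + y - I)
6095/(-3502) + p(-183, O)/(-22006) = 6095/(-3502) + (-2 - 183 - 1*(-11))/(-22006) = 6095*(-1/3502) + (-2 - 183 + 11)*(-1/22006) = -6095/3502 - 174*(-1/22006) = -6095/3502 + 87/11003 = -66758611/38532506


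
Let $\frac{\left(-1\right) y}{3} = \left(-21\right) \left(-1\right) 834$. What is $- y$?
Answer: $52542$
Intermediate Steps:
$y = -52542$ ($y = - 3 \left(-21\right) \left(-1\right) 834 = - 3 \cdot 21 \cdot 834 = \left(-3\right) 17514 = -52542$)
$- y = \left(-1\right) \left(-52542\right) = 52542$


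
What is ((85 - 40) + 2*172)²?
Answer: 151321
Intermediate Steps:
((85 - 40) + 2*172)² = (45 + 344)² = 389² = 151321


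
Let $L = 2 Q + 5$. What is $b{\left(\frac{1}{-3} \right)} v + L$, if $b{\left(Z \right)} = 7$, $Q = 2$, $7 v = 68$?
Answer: $77$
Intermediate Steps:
$v = \frac{68}{7}$ ($v = \frac{1}{7} \cdot 68 = \frac{68}{7} \approx 9.7143$)
$L = 9$ ($L = 2 \cdot 2 + 5 = 4 + 5 = 9$)
$b{\left(\frac{1}{-3} \right)} v + L = 7 \cdot \frac{68}{7} + 9 = 68 + 9 = 77$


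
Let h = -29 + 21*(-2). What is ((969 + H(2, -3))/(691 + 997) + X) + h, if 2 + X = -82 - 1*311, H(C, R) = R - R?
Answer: -785639/1688 ≈ -465.43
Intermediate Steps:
H(C, R) = 0
X = -395 (X = -2 + (-82 - 1*311) = -2 + (-82 - 311) = -2 - 393 = -395)
h = -71 (h = -29 - 42 = -71)
((969 + H(2, -3))/(691 + 997) + X) + h = ((969 + 0)/(691 + 997) - 395) - 71 = (969/1688 - 395) - 71 = -665791/1688 - 71 = -785639/1688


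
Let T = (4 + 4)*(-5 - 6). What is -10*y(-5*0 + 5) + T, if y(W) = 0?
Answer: -88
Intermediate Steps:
T = -88 (T = 8*(-11) = -88)
-10*y(-5*0 + 5) + T = -10*0 - 88 = 0 - 88 = -88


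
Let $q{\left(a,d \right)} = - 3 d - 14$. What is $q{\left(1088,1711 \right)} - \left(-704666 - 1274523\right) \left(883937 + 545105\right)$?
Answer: $2828344201791$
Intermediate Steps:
$q{\left(a,d \right)} = -14 - 3 d$
$q{\left(1088,1711 \right)} - \left(-704666 - 1274523\right) \left(883937 + 545105\right) = \left(-14 - 5133\right) - \left(-704666 - 1274523\right) \left(883937 + 545105\right) = \left(-14 - 5133\right) - \left(-1979189\right) 1429042 = -5147 - -2828344206938 = -5147 + 2828344206938 = 2828344201791$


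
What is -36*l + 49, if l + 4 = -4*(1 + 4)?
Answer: 913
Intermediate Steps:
l = -24 (l = -4 - 4*(1 + 4) = -4 - 4*5 = -4 - 20 = -24)
-36*l + 49 = -36*(-24) + 49 = 864 + 49 = 913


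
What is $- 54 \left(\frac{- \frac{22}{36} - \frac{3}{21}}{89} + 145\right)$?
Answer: $- \frac{4877805}{623} \approx -7829.5$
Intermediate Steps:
$- 54 \left(\frac{- \frac{22}{36} - \frac{3}{21}}{89} + 145\right) = - 54 \left(\left(\left(-22\right) \frac{1}{36} - \frac{1}{7}\right) \frac{1}{89} + 145\right) = - 54 \left(\left(- \frac{11}{18} - \frac{1}{7}\right) \frac{1}{89} + 145\right) = - 54 \left(\left(- \frac{95}{126}\right) \frac{1}{89} + 145\right) = - 54 \left(- \frac{95}{11214} + 145\right) = \left(-54\right) \frac{1625935}{11214} = - \frac{4877805}{623}$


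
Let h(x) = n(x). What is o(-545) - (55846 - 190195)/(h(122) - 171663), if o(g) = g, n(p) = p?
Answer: -93624194/171541 ≈ -545.78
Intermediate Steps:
h(x) = x
o(-545) - (55846 - 190195)/(h(122) - 171663) = -545 - (55846 - 190195)/(122 - 171663) = -545 - (-134349)/(-171541) = -545 - (-134349)*(-1)/171541 = -545 - 1*134349/171541 = -545 - 134349/171541 = -93624194/171541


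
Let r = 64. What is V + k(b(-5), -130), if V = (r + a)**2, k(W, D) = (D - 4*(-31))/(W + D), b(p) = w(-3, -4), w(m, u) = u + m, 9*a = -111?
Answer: 3291479/1233 ≈ 2669.5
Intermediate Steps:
a = -37/3 (a = (1/9)*(-111) = -37/3 ≈ -12.333)
w(m, u) = m + u
b(p) = -7 (b(p) = -3 - 4 = -7)
k(W, D) = (124 + D)/(D + W) (k(W, D) = (D + 124)/(D + W) = (124 + D)/(D + W))
V = 24025/9 (V = (64 - 37/3)**2 = (155/3)**2 = 24025/9 ≈ 2669.4)
V + k(b(-5), -130) = 24025/9 + (124 - 130)/(-130 - 7) = 24025/9 - 6/(-137) = 24025/9 - 1/137*(-6) = 24025/9 + 6/137 = 3291479/1233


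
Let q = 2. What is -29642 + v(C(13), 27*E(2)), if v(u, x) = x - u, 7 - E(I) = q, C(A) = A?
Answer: -29520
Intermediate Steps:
E(I) = 5 (E(I) = 7 - 1*2 = 7 - 2 = 5)
-29642 + v(C(13), 27*E(2)) = -29642 + (27*5 - 1*13) = -29642 + (135 - 13) = -29642 + 122 = -29520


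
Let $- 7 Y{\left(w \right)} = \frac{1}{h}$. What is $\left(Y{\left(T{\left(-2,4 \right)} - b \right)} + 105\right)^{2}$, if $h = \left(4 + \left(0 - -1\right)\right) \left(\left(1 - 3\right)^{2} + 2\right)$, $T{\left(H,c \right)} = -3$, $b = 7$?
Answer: $\frac{486158401}{44100} \approx 11024.0$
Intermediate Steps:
$h = 30$ ($h = \left(4 + \left(0 + 1\right)\right) \left(\left(-2\right)^{2} + 2\right) = \left(4 + 1\right) \left(4 + 2\right) = 5 \cdot 6 = 30$)
$Y{\left(w \right)} = - \frac{1}{210}$ ($Y{\left(w \right)} = - \frac{1}{7 \cdot 30} = \left(- \frac{1}{7}\right) \frac{1}{30} = - \frac{1}{210}$)
$\left(Y{\left(T{\left(-2,4 \right)} - b \right)} + 105\right)^{2} = \left(- \frac{1}{210} + 105\right)^{2} = \left(\frac{22049}{210}\right)^{2} = \frac{486158401}{44100}$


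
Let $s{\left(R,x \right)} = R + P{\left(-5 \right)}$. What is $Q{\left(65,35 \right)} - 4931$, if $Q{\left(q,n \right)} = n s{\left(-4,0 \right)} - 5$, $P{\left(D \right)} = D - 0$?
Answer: $-5251$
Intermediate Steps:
$P{\left(D \right)} = D$ ($P{\left(D \right)} = D + 0 = D$)
$s{\left(R,x \right)} = -5 + R$ ($s{\left(R,x \right)} = R - 5 = -5 + R$)
$Q{\left(q,n \right)} = -5 - 9 n$ ($Q{\left(q,n \right)} = n \left(-5 - 4\right) - 5 = n \left(-9\right) - 5 = - 9 n - 5 = -5 - 9 n$)
$Q{\left(65,35 \right)} - 4931 = \left(-5 - 315\right) - 4931 = -320 - 4931 = -5251$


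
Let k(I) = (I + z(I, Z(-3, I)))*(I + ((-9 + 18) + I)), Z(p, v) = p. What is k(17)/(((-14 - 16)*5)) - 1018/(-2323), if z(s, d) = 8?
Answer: -93781/13938 ≈ -6.7284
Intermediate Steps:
k(I) = (8 + I)*(9 + 2*I) (k(I) = (I + 8)*(I + ((-9 + 18) + I)) = (8 + I)*(I + (9 + I)) = (8 + I)*(9 + 2*I))
k(17)/(((-14 - 16)*5)) - 1018/(-2323) = (72 + 2*17**2 + 25*17)/(((-14 - 16)*5)) - 1018/(-2323) = (72 + 2*289 + 425)/((-30*5)) - 1018*(-1/2323) = (72 + 578 + 425)/(-150) + 1018/2323 = 1075*(-1/150) + 1018/2323 = -43/6 + 1018/2323 = -93781/13938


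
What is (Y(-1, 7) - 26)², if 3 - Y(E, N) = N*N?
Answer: 5184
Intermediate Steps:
Y(E, N) = 3 - N² (Y(E, N) = 3 - N*N = 3 - N²)
(Y(-1, 7) - 26)² = ((3 - 1*7²) - 26)² = ((3 - 1*49) - 26)² = ((3 - 49) - 26)² = (-46 - 26)² = (-72)² = 5184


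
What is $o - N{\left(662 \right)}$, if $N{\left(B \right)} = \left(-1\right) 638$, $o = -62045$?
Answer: $-61407$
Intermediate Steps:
$N{\left(B \right)} = -638$
$o - N{\left(662 \right)} = -62045 - -638 = -62045 + 638 = -61407$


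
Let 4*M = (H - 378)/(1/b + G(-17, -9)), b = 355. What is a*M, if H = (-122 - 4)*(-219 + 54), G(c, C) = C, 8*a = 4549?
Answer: -8240809185/25552 ≈ -3.2251e+5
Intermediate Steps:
a = 4549/8 (a = (⅛)*4549 = 4549/8 ≈ 568.63)
H = 20790 (H = -126*(-165) = 20790)
M = -1811565/3194 (M = ((20790 - 378)/(1/355 - 9))/4 = (20412/(1/355 - 9))/4 = (20412/(-3194/355))/4 = (20412*(-355/3194))/4 = (¼)*(-3623130/1597) = -1811565/3194 ≈ -567.18)
a*M = (4549/8)*(-1811565/3194) = -8240809185/25552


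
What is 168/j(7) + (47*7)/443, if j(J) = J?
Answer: 10961/443 ≈ 24.743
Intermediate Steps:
168/j(7) + (47*7)/443 = 168/7 + (47*7)/443 = 168*(⅐) + 329*(1/443) = 24 + 329/443 = 10961/443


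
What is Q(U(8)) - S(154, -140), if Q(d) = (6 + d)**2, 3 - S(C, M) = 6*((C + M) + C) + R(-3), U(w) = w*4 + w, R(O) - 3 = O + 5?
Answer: 3126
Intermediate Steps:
R(O) = 8 + O (R(O) = 3 + (O + 5) = 3 + (5 + O) = 8 + O)
U(w) = 5*w (U(w) = 4*w + w = 5*w)
S(C, M) = -2 - 12*C - 6*M (S(C, M) = 3 - (6*((C + M) + C) + (8 - 3)) = 3 - (6*(M + 2*C) + 5) = 3 - ((6*M + 12*C) + 5) = 3 - (5 + 6*M + 12*C) = 3 + (-5 - 12*C - 6*M) = -2 - 12*C - 6*M)
Q(U(8)) - S(154, -140) = (6 + 5*8)**2 - (-2 - 12*154 - 6*(-140)) = (6 + 40)**2 - (-2 - 1848 + 840) = 46**2 - 1*(-1010) = 2116 + 1010 = 3126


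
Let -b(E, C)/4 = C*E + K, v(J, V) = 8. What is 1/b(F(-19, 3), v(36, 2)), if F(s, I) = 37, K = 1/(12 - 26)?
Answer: -7/8286 ≈ -0.00084480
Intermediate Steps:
K = -1/14 (K = 1/(-14) = -1/14 ≈ -0.071429)
b(E, C) = 2/7 - 4*C*E (b(E, C) = -4*(C*E - 1/14) = -4*(-1/14 + C*E) = 2/7 - 4*C*E)
1/b(F(-19, 3), v(36, 2)) = 1/(2/7 - 4*8*37) = 1/(2/7 - 1184) = 1/(-8286/7) = -7/8286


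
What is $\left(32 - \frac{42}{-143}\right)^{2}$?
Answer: $\frac{21325924}{20449} \approx 1042.9$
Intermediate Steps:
$\left(32 - \frac{42}{-143}\right)^{2} = \left(32 - - \frac{42}{143}\right)^{2} = \left(32 + \frac{42}{143}\right)^{2} = \left(\frac{4618}{143}\right)^{2} = \frac{21325924}{20449}$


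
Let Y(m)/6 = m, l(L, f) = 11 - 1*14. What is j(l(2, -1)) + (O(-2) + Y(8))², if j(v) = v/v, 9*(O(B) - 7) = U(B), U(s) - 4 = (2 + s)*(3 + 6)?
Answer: 249082/81 ≈ 3075.1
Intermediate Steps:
U(s) = 22 + 9*s (U(s) = 4 + (2 + s)*(3 + 6) = 4 + (2 + s)*9 = 4 + (18 + 9*s) = 22 + 9*s)
l(L, f) = -3 (l(L, f) = 11 - 14 = -3)
O(B) = 85/9 + B (O(B) = 7 + (22 + 9*B)/9 = 7 + (22/9 + B) = 85/9 + B)
Y(m) = 6*m
j(v) = 1
j(l(2, -1)) + (O(-2) + Y(8))² = 1 + ((85/9 - 2) + 6*8)² = 1 + (67/9 + 48)² = 1 + (499/9)² = 1 + 249001/81 = 249082/81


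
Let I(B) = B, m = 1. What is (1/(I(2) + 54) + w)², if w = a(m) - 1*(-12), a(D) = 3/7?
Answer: 485809/3136 ≈ 154.91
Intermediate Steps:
a(D) = 3/7 (a(D) = 3*(⅐) = 3/7)
w = 87/7 (w = 3/7 - 1*(-12) = 3/7 + 12 = 87/7 ≈ 12.429)
(1/(I(2) + 54) + w)² = (1/(2 + 54) + 87/7)² = (1/56 + 87/7)² = (697/56)² = 485809/3136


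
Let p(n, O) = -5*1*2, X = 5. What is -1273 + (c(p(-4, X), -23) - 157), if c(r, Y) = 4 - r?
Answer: -1416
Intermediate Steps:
p(n, O) = -10 (p(n, O) = -5*2 = -10)
-1273 + (c(p(-4, X), -23) - 157) = -1273 + ((4 - 1*(-10)) - 157) = -1273 + ((4 + 10) - 157) = -1273 + (14 - 157) = -1273 - 143 = -1416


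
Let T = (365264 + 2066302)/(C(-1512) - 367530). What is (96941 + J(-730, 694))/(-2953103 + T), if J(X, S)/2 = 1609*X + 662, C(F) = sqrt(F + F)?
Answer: 12470505200245644154625/16361090163957623893916 - 912191853375*I*sqrt(21)/16361090163957623893916 ≈ 0.76221 - 2.555e-10*I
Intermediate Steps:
C(F) = sqrt(2)*sqrt(F) (C(F) = sqrt(2*F) = sqrt(2)*sqrt(F))
J(X, S) = 1324 + 3218*X (J(X, S) = 2*(1609*X + 662) = 2*(662 + 1609*X) = 1324 + 3218*X)
T = 2431566/(-367530 + 12*I*sqrt(21)) (T = (365264 + 2066302)/(sqrt(2)*sqrt(-1512) - 367530) = 2431566/(sqrt(2)*(6*I*sqrt(42)) - 367530) = 2431566/(12*I*sqrt(21) - 367530) = 2431566/(-367530 + 12*I*sqrt(21)) ≈ -6.616 - 0.0009899*I)
(96941 + J(-730, 694))/(-2953103 + T) = (96941 + (1324 + 3218*(-730)))/(-2953103 + (-24824262555/3752175109 - 810522*I*sqrt(21)/3752175109)) = (96941 + (1324 - 2349140))/(-11080584395175782/3752175109 - 810522*I*sqrt(21)/3752175109) = (96941 - 2347816)/(-11080584395175782/3752175109 - 810522*I*sqrt(21)/3752175109) = -2250875/(-11080584395175782/3752175109 - 810522*I*sqrt(21)/3752175109)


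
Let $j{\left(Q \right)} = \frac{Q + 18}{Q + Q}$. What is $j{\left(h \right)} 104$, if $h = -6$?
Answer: $-104$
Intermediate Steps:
$j{\left(Q \right)} = \frac{18 + Q}{2 Q}$
$j{\left(h \right)} 104 = \frac{18 - 6}{2 \left(-6\right)} 104 = \frac{1}{2} \left(- \frac{1}{6}\right) 12 \cdot 104 = \left(-1\right) 104 = -104$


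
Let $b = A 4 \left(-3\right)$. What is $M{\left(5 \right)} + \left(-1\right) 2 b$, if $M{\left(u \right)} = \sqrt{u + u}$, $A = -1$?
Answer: $-24 + \sqrt{10} \approx -20.838$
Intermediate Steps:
$M{\left(u \right)} = \sqrt{2} \sqrt{u}$ ($M{\left(u \right)} = \sqrt{2 u} = \sqrt{2} \sqrt{u}$)
$b = 12$ ($b = \left(-1\right) 4 \left(-3\right) = \left(-4\right) \left(-3\right) = 12$)
$M{\left(5 \right)} + \left(-1\right) 2 b = \sqrt{2} \sqrt{5} + \left(-1\right) 2 \cdot 12 = \sqrt{10} - 24 = -24 + \sqrt{10}$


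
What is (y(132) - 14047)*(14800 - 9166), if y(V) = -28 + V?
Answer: -78554862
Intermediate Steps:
(y(132) - 14047)*(14800 - 9166) = ((-28 + 132) - 14047)*(14800 - 9166) = (104 - 14047)*5634 = -13943*5634 = -78554862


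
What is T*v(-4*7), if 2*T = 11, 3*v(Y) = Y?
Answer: -154/3 ≈ -51.333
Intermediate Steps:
v(Y) = Y/3
T = 11/2 (T = (½)*11 = 11/2 ≈ 5.5000)
T*v(-4*7) = 11*((-4*7)/3)/2 = 11*((⅓)*(-28))/2 = (11/2)*(-28/3) = -154/3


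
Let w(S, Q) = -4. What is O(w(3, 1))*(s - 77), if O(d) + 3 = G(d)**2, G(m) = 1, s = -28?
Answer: 210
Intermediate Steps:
O(d) = -2 (O(d) = -3 + 1**2 = -3 + 1 = -2)
O(w(3, 1))*(s - 77) = -2*(-28 - 77) = -2*(-105) = 210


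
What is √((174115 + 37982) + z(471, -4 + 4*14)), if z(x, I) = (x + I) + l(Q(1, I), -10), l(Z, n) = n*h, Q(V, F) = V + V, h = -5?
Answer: 3*√23630 ≈ 461.16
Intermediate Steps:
Q(V, F) = 2*V
l(Z, n) = -5*n (l(Z, n) = n*(-5) = -5*n)
z(x, I) = 50 + I + x (z(x, I) = (x + I) - 5*(-10) = (I + x) + 50 = 50 + I + x)
√((174115 + 37982) + z(471, -4 + 4*14)) = √((174115 + 37982) + (50 + (-4 + 4*14) + 471)) = √(212097 + (50 + (-4 + 56) + 471)) = √(212097 + (50 + 52 + 471)) = √(212097 + 573) = √212670 = 3*√23630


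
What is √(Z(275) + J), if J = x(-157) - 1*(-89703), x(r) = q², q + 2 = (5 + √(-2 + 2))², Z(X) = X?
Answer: √90507 ≈ 300.84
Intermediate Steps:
q = 23 (q = -2 + (5 + √(-2 + 2))² = -2 + (5 + √0)² = -2 + (5 + 0)² = -2 + 5² = -2 + 25 = 23)
x(r) = 529 (x(r) = 23² = 529)
J = 90232 (J = 529 - 1*(-89703) = 529 + 89703 = 90232)
√(Z(275) + J) = √(275 + 90232) = √90507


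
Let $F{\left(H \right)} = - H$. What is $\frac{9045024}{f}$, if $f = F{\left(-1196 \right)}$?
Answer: $\frac{2261256}{299} \approx 7562.7$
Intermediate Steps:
$f = 1196$ ($f = \left(-1\right) \left(-1196\right) = 1196$)
$\frac{9045024}{f} = \frac{9045024}{1196} = 9045024 \cdot \frac{1}{1196} = \frac{2261256}{299}$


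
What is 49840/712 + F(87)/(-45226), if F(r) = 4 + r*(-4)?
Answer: 1583082/22613 ≈ 70.008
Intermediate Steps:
F(r) = 4 - 4*r
49840/712 + F(87)/(-45226) = 49840/712 + (4 - 4*87)/(-45226) = 49840*(1/712) + (4 - 348)*(-1/45226) = 70 - 344*(-1/45226) = 70 + 172/22613 = 1583082/22613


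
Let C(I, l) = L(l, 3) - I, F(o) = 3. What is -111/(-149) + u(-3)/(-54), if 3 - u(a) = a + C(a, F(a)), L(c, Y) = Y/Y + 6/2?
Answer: 6143/8046 ≈ 0.76348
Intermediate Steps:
L(c, Y) = 4 (L(c, Y) = 1 + 6*(1/2) = 1 + 3 = 4)
C(I, l) = 4 - I
u(a) = -1 (u(a) = 3 - (a + (4 - a)) = 3 - 1*4 = 3 - 4 = -1)
-111/(-149) + u(-3)/(-54) = -111/(-149) - 1/(-54) = -111*(-1/149) - 1*(-1/54) = 111/149 + 1/54 = 6143/8046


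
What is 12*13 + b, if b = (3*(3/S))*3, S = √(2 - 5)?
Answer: 156 - 9*I*√3 ≈ 156.0 - 15.588*I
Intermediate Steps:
S = I*√3 (S = √(-3) = I*√3 ≈ 1.732*I)
b = -9*I*√3 (b = (3*(3/((I*√3))))*3 = (3*(3*(-I*√3/3)))*3 = (3*(-I*√3))*3 = -3*I*√3*3 = -9*I*√3 ≈ -15.588*I)
12*13 + b = 12*13 - 9*I*√3 = 156 - 9*I*√3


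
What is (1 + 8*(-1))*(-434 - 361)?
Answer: 5565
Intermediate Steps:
(1 + 8*(-1))*(-434 - 361) = (1 - 8)*(-795) = -7*(-795) = 5565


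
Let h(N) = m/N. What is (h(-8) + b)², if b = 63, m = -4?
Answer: 16129/4 ≈ 4032.3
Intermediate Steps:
h(N) = -4/N
(h(-8) + b)² = (-4/(-8) + 63)² = (-4*(-⅛) + 63)² = (½ + 63)² = (127/2)² = 16129/4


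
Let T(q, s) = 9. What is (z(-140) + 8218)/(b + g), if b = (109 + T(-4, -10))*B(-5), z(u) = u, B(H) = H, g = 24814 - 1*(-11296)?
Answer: 4039/17760 ≈ 0.22742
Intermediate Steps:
g = 36110 (g = 24814 + 11296 = 36110)
b = -590 (b = (109 + 9)*(-5) = 118*(-5) = -590)
(z(-140) + 8218)/(b + g) = (-140 + 8218)/(-590 + 36110) = 8078/35520 = 8078*(1/35520) = 4039/17760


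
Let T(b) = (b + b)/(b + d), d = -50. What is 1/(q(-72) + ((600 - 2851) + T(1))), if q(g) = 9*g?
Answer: -49/142053 ≈ -0.00034494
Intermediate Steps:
T(b) = 2*b/(-50 + b) (T(b) = (b + b)/(b - 50) = (2*b)/(-50 + b) = 2*b/(-50 + b))
1/(q(-72) + ((600 - 2851) + T(1))) = 1/(9*(-72) + ((600 - 2851) + 2*1/(-50 + 1))) = 1/(-648 + (-2251 + 2*1/(-49))) = 1/(-648 + (-2251 + 2*1*(-1/49))) = 1/(-648 + (-2251 - 2/49)) = 1/(-648 - 110301/49) = 1/(-142053/49) = -49/142053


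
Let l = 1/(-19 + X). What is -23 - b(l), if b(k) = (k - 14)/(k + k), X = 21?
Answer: -19/2 ≈ -9.5000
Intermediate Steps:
l = ½ (l = 1/(-19 + 21) = 1/2 = ½ ≈ 0.50000)
b(k) = (-14 + k)/(2*k) (b(k) = (-14 + k)/((2*k)) = (-14 + k)*(1/(2*k)) = (-14 + k)/(2*k))
-23 - b(l) = -23 - (-14 + ½)/(2*½) = -23 - 2*(-27)/(2*2) = -23 - 1*(-27/2) = -23 + 27/2 = -19/2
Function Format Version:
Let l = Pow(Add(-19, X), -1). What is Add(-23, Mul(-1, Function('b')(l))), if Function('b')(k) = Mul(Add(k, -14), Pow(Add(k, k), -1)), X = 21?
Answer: Rational(-19, 2) ≈ -9.5000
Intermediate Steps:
l = Rational(1, 2) (l = Pow(Add(-19, 21), -1) = Pow(2, -1) = Rational(1, 2) ≈ 0.50000)
Function('b')(k) = Mul(Rational(1, 2), Pow(k, -1), Add(-14, k)) (Function('b')(k) = Mul(Add(-14, k), Pow(Mul(2, k), -1)) = Mul(Add(-14, k), Mul(Rational(1, 2), Pow(k, -1))) = Mul(Rational(1, 2), Pow(k, -1), Add(-14, k)))
Add(-23, Mul(-1, Function('b')(l))) = Add(-23, Mul(-1, Mul(Rational(1, 2), Pow(Rational(1, 2), -1), Add(-14, Rational(1, 2))))) = Add(-23, Mul(-1, Mul(Rational(1, 2), 2, Rational(-27, 2)))) = Add(-23, Mul(-1, Rational(-27, 2))) = Add(-23, Rational(27, 2)) = Rational(-19, 2)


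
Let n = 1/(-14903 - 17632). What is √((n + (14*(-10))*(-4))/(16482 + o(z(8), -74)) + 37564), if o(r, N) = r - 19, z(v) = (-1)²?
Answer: √169724086761919165/2125620 ≈ 193.81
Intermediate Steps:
z(v) = 1
n = -1/32535 (n = 1/(-32535) = -1/32535 ≈ -3.0736e-5)
o(r, N) = -19 + r
√((n + (14*(-10))*(-4))/(16482 + o(z(8), -74)) + 37564) = √((-1/32535 + (14*(-10))*(-4))/(16482 + (-19 + 1)) + 37564) = √((-1/32535 - 140*(-4))/(16482 - 18) + 37564) = √((-1/32535 + 560)/16464 + 37564) = √((18219599/32535)*(1/16464) + 37564) = √(18219599/535656240 + 37564) = √(20121409218959/535656240) = √169724086761919165/2125620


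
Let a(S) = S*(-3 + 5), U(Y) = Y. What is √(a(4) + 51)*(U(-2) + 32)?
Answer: 30*√59 ≈ 230.43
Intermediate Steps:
a(S) = 2*S (a(S) = S*2 = 2*S)
√(a(4) + 51)*(U(-2) + 32) = √(2*4 + 51)*(-2 + 32) = √(8 + 51)*30 = √59*30 = 30*√59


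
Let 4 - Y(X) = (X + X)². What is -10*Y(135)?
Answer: 728960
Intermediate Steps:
Y(X) = 4 - 4*X² (Y(X) = 4 - (X + X)² = 4 - (2*X)² = 4 - 4*X²)
-10*Y(135) = -10*(4 - 4*135²) = -10*(4 - 4*18225) = -10*(4 - 72900) = -10*(-72896) = 728960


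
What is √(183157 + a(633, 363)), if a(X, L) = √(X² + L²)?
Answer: √(183157 + 3*√59162) ≈ 428.82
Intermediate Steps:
a(X, L) = √(L² + X²)
√(183157 + a(633, 363)) = √(183157 + √(363² + 633²)) = √(183157 + √(131769 + 400689)) = √(183157 + √532458) = √(183157 + 3*√59162)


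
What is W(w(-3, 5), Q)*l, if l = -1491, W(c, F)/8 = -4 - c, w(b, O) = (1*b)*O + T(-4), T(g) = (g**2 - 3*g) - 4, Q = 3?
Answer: 155064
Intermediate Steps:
T(g) = -4 + g**2 - 3*g
w(b, O) = 24 + O*b (w(b, O) = (1*b)*O + (-4 + (-4)**2 - 3*(-4)) = b*O + (-4 + 16 + 12) = O*b + 24 = 24 + O*b)
W(c, F) = -32 - 8*c (W(c, F) = 8*(-4 - c) = -32 - 8*c)
W(w(-3, 5), Q)*l = (-32 - 8*(24 + 5*(-3)))*(-1491) = (-32 - 8*(24 - 15))*(-1491) = (-32 - 8*9)*(-1491) = (-32 - 72)*(-1491) = -104*(-1491) = 155064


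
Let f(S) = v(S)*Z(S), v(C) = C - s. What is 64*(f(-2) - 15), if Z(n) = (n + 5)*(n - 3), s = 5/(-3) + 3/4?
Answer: 80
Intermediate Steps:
s = -11/12 (s = 5*(-1/3) + 3*(1/4) = -5/3 + 3/4 = -11/12 ≈ -0.91667)
v(C) = 11/12 + C (v(C) = C - 1*(-11/12) = C + 11/12 = 11/12 + C)
Z(n) = (-3 + n)*(5 + n) (Z(n) = (5 + n)*(-3 + n) = (-3 + n)*(5 + n))
f(S) = (11/12 + S)*(-15 + S**2 + 2*S)
64*(f(-2) - 15) = 64*((11 + 12*(-2))*(-15 + (-2)**2 + 2*(-2))/12 - 15) = 64*((11 - 24)*(-15 + 4 - 4)/12 - 15) = 64*((1/12)*(-13)*(-15) - 15) = 64*(65/4 - 15) = 64*(5/4) = 80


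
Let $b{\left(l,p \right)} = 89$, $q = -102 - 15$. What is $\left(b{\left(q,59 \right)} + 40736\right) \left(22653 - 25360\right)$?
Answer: $-110513275$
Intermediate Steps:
$q = -117$ ($q = -102 - 15 = -117$)
$\left(b{\left(q,59 \right)} + 40736\right) \left(22653 - 25360\right) = \left(89 + 40736\right) \left(22653 - 25360\right) = 40825 \left(-2707\right) = -110513275$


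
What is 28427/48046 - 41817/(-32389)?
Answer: 2929861685/1556161894 ≈ 1.8827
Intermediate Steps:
28427/48046 - 41817/(-32389) = 28427*(1/48046) - 41817*(-1/32389) = 28427/48046 + 41817/32389 = 2929861685/1556161894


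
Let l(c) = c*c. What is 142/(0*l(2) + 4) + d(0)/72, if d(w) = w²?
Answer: 71/2 ≈ 35.500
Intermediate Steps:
l(c) = c²
142/(0*l(2) + 4) + d(0)/72 = 142/(0*2² + 4) + 0²/72 = 142/(0*4 + 4) + (1/72)*0 = 142/(0 + 4) + 0 = 142/4 + 0 = 142*(¼) + 0 = 71/2 + 0 = 71/2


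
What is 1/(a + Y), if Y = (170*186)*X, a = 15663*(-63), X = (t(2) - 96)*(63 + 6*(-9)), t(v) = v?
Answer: -1/27737289 ≈ -3.6053e-8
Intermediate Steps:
X = -846 (X = (2 - 96)*(63 + 6*(-9)) = -94*(63 - 54) = -94*9 = -846)
a = -986769
Y = -26750520 (Y = (170*186)*(-846) = 31620*(-846) = -26750520)
1/(a + Y) = 1/(-986769 - 26750520) = 1/(-27737289) = -1/27737289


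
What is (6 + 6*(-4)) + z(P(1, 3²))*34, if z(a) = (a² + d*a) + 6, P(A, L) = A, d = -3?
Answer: 118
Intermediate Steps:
z(a) = 6 + a² - 3*a (z(a) = (a² - 3*a) + 6 = 6 + a² - 3*a)
(6 + 6*(-4)) + z(P(1, 3²))*34 = (6 + 6*(-4)) + (6 + 1² - 3*1)*34 = (6 - 24) + (6 + 1 - 3)*34 = -18 + 4*34 = -18 + 136 = 118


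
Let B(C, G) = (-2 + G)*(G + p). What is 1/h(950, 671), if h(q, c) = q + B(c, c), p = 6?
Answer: 1/453863 ≈ 2.2033e-6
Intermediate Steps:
B(C, G) = (-2 + G)*(6 + G) (B(C, G) = (-2 + G)*(G + 6) = (-2 + G)*(6 + G))
h(q, c) = -12 + q + c**2 + 4*c (h(q, c) = q + (-12 + c**2 + 4*c) = -12 + q + c**2 + 4*c)
1/h(950, 671) = 1/(-12 + 950 + 671**2 + 4*671) = 1/(-12 + 950 + 450241 + 2684) = 1/453863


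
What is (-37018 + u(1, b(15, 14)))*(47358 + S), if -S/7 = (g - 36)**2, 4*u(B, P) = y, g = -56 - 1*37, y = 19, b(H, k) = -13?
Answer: 10234755837/4 ≈ 2.5587e+9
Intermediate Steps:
g = -93 (g = -56 - 37 = -93)
u(B, P) = 19/4 (u(B, P) = (1/4)*19 = 19/4)
S = -116487 (S = -7*(-93 - 36)**2 = -7*(-129)**2 = -7*16641 = -116487)
(-37018 + u(1, b(15, 14)))*(47358 + S) = (-37018 + 19/4)*(47358 - 116487) = -148053/4*(-69129) = 10234755837/4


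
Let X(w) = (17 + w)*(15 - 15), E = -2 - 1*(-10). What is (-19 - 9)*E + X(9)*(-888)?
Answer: -224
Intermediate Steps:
E = 8 (E = -2 + 10 = 8)
X(w) = 0 (X(w) = (17 + w)*0 = 0)
(-19 - 9)*E + X(9)*(-888) = (-19 - 9)*8 + 0*(-888) = -28*8 + 0 = -224 + 0 = -224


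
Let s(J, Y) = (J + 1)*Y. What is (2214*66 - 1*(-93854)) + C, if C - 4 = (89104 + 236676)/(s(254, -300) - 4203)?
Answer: 2766705938/11529 ≈ 2.3998e+5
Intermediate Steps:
s(J, Y) = Y*(1 + J) (s(J, Y) = (1 + J)*Y = Y*(1 + J))
C = -424/11529 (C = 4 + (89104 + 236676)/(-300*(1 + 254) - 4203) = 4 + 325780/(-300*255 - 4203) = 4 + 325780/(-76500 - 4203) = 4 + 325780/(-80703) = 4 + 325780*(-1/80703) = 4 - 46540/11529 = -424/11529 ≈ -0.036777)
(2214*66 - 1*(-93854)) + C = (2214*66 - 1*(-93854)) - 424/11529 = (146124 + 93854) - 424/11529 = 239978 - 424/11529 = 2766705938/11529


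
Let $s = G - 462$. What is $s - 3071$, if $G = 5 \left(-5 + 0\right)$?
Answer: $-3558$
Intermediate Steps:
$G = -25$ ($G = 5 \left(-5\right) = -25$)
$s = -487$ ($s = -25 - 462 = -487$)
$s - 3071 = -487 - 3071 = -3558$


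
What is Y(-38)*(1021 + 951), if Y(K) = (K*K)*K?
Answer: -108207584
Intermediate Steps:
Y(K) = K³ (Y(K) = K²*K = K³)
Y(-38)*(1021 + 951) = (-38)³*(1021 + 951) = -54872*1972 = -108207584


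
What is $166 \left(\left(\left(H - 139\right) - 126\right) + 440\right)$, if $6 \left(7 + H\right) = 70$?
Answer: $\frac{89474}{3} \approx 29825.0$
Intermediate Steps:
$H = \frac{14}{3}$ ($H = -7 + \frac{1}{6} \cdot 70 = -7 + \frac{35}{3} = \frac{14}{3} \approx 4.6667$)
$166 \left(\left(\left(H - 139\right) - 126\right) + 440\right) = 166 \left(\left(\left(\frac{14}{3} - 139\right) - 126\right) + 440\right) = 166 \left(\left(- \frac{403}{3} - 126\right) + 440\right) = 166 \left(- \frac{781}{3} + 440\right) = 166 \cdot \frac{539}{3} = \frac{89474}{3}$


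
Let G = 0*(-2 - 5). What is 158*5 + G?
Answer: 790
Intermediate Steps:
G = 0 (G = 0*(-7) = 0)
158*5 + G = 158*5 + 0 = 790 + 0 = 790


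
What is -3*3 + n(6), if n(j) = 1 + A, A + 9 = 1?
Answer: -16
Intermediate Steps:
A = -8 (A = -9 + 1 = -8)
n(j) = -7 (n(j) = 1 - 8 = -7)
-3*3 + n(6) = -3*3 - 7 = -9 - 7 = -16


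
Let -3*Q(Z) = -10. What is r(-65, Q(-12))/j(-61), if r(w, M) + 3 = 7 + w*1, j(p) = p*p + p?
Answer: -1/60 ≈ -0.016667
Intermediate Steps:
Q(Z) = 10/3 (Q(Z) = -⅓*(-10) = 10/3)
j(p) = p + p² (j(p) = p² + p = p + p²)
r(w, M) = 4 + w (r(w, M) = -3 + (7 + w*1) = -3 + (7 + w) = 4 + w)
r(-65, Q(-12))/j(-61) = (4 - 65)/((-61*(1 - 61))) = -61/((-61*(-60))) = -61/3660 = -61*1/3660 = -1/60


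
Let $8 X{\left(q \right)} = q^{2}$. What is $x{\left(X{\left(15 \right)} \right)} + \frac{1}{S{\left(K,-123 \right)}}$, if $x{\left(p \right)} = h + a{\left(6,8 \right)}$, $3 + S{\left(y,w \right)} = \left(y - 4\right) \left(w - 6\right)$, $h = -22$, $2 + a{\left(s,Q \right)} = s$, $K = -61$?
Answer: $- \frac{150875}{8382} \approx -18.0$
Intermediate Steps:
$X{\left(q \right)} = \frac{q^{2}}{8}$
$a{\left(s,Q \right)} = -2 + s$
$S{\left(y,w \right)} = -3 + \left(-6 + w\right) \left(-4 + y\right)$ ($S{\left(y,w \right)} = -3 + \left(y - 4\right) \left(w - 6\right) = -3 + \left(-4 + y\right) \left(-6 + w\right) = -3 + \left(-6 + w\right) \left(-4 + y\right)$)
$x{\left(p \right)} = -18$ ($x{\left(p \right)} = -22 + \left(-2 + 6\right) = -22 + 4 = -18$)
$x{\left(X{\left(15 \right)} \right)} + \frac{1}{S{\left(K,-123 \right)}} = -18 + \frac{1}{21 - -366 - -492 - -7503} = -18 + \frac{1}{21 + 366 + 492 + 7503} = -18 + \frac{1}{8382} = - \frac{150875}{8382}$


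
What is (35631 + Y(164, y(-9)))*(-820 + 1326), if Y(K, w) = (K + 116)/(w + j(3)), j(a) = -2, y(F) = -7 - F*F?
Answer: 162249406/9 ≈ 1.8028e+7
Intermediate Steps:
y(F) = -7 - F**2
Y(K, w) = (116 + K)/(-2 + w) (Y(K, w) = (K + 116)/(w - 2) = (116 + K)/(-2 + w))
(35631 + Y(164, y(-9)))*(-820 + 1326) = (35631 + (116 + 164)/(-2 + (-7 - 1*(-9)**2)))*(-820 + 1326) = (35631 + 280/(-2 + (-7 - 1*81)))*506 = (35631 + 280/(-2 + (-7 - 81)))*506 = (35631 + 280/(-2 - 88))*506 = (35631 + 280/(-90))*506 = (35631 - 1/90*280)*506 = (35631 - 28/9)*506 = (320651/9)*506 = 162249406/9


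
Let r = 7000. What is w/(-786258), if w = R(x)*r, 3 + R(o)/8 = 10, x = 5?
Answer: -196000/393129 ≈ -0.49856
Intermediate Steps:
R(o) = 56 (R(o) = -24 + 8*10 = -24 + 80 = 56)
w = 392000 (w = 56*7000 = 392000)
w/(-786258) = 392000/(-786258) = 392000*(-1/786258) = -196000/393129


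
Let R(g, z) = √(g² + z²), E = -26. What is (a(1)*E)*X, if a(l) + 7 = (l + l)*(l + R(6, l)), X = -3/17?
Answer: -390/17 + 156*√37/17 ≈ 32.877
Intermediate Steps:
X = -3/17 (X = -3*1/17 = -3/17 ≈ -0.17647)
a(l) = -7 + 2*l*(l + √(36 + l²)) (a(l) = -7 + (l + l)*(l + √(6² + l²)) = -7 + (2*l)*(l + √(36 + l²)) = -7 + 2*l*(l + √(36 + l²)))
(a(1)*E)*X = ((-7 + 2*1² + 2*1*√(36 + 1²))*(-26))*(-3/17) = ((-7 + 2*1 + 2*1*√(36 + 1))*(-26))*(-3/17) = ((-7 + 2 + 2*1*√37)*(-26))*(-3/17) = ((-7 + 2 + 2*√37)*(-26))*(-3/17) = ((-5 + 2*√37)*(-26))*(-3/17) = (130 - 52*√37)*(-3/17) = -390/17 + 156*√37/17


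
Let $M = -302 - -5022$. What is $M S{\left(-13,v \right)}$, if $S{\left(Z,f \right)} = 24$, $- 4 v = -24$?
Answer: $113280$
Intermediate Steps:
$v = 6$ ($v = \left(- \frac{1}{4}\right) \left(-24\right) = 6$)
$M = 4720$ ($M = -302 + 5022 = 4720$)
$M S{\left(-13,v \right)} = 4720 \cdot 24 = 113280$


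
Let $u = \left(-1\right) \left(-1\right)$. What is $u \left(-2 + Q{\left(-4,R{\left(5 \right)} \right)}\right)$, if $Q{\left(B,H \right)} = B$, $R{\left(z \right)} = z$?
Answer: $-6$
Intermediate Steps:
$u = 1$
$u \left(-2 + Q{\left(-4,R{\left(5 \right)} \right)}\right) = 1 \left(-2 - 4\right) = 1 \left(-6\right) = -6$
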